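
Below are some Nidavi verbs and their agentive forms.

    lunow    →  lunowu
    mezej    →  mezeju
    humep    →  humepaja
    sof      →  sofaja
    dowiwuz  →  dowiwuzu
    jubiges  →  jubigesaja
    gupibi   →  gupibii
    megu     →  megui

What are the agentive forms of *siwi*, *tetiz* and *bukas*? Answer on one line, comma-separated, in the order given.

siwii, tetizu, bukasaja

The alternation tracks the final sound of the stem — -aja when the stem ends in a voiceless consonant (*humep*, *sof*, *jubiges*); -u when the stem ends in a voiced consonant (*lunow*, *mezej*, *dowiwuz*); -i when the stem ends in a vowel (*gupibi*, *megu*).
The final sound of *siwi* is /i/, which is a vowel, so the suffix is -i, giving *siwii*.
Since the final sound of *tetiz* is /z/ (a voiced consonant), it takes -u, giving *tetizu*.
Since the final sound of *bukas* is /s/ (a voiceless consonant), it takes -aja, giving *bukasaja*.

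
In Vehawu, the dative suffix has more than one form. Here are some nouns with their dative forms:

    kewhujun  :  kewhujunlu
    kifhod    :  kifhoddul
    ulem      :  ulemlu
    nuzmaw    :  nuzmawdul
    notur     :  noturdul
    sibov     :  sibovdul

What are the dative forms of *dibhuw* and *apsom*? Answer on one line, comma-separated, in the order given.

Looking at the final consonant of each stem: -lu when the stem ends in a nasal (*kewhujun*, *ulem*); -dul when the stem ends in a non-nasal consonant (*kifhod*, *nuzmaw*, *notur*, *sibov*).
*dibhuw* — final consonant /w/ (non-nasal) → -dul → *dibhuwdul*.
*apsom* — final consonant /m/ (a nasal) → -lu → *apsomlu*.

dibhuwdul, apsomlu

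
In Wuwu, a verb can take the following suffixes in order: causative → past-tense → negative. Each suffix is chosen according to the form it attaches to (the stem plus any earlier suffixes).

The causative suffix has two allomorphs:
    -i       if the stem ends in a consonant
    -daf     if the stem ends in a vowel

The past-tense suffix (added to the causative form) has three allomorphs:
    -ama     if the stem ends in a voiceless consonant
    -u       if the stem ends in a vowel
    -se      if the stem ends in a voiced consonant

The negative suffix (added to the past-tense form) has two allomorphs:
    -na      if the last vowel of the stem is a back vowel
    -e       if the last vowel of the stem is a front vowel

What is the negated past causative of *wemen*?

*wemen* — final sound /n/ (a consonant) → -i → *wemeni*.
Since the final sound of the causative form *wemeni* is /i/ (a vowel), it takes -u, giving *wemeniu*.
The last vowel of the past-tense form *wemeniu* is /u/, which is a back vowel, so the negative suffix is -na, giving *wemeniuna*.

wemeniuna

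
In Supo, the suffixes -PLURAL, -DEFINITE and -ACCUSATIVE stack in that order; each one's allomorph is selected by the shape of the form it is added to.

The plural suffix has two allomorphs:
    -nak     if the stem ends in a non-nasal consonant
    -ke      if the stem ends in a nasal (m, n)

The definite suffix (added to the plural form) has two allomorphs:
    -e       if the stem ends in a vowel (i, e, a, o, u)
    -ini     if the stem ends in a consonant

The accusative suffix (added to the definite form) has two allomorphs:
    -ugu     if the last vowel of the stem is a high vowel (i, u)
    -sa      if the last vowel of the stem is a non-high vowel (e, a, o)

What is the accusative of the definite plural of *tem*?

*tem*: final consonant = /m/, a nasal → -ke → *temke*.
The final sound of the plural form *temke* is /e/, which is a vowel, so the definite suffix is -e, giving *temkee*.
Since the last vowel of the definite form *temkee* is /e/ (a non-high vowel), it takes -sa, giving *temkeesa*.

temkeesa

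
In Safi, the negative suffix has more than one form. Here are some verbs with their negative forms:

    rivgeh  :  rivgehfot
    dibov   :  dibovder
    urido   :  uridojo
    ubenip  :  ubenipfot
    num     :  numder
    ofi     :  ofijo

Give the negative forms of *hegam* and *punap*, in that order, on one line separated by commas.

The alternation tracks the final sound of the stem — -fot when the stem ends in a voiceless consonant (*rivgeh*, *ubenip*); -der when the stem ends in a voiced consonant (*dibov*, *num*); -jo when the stem ends in a vowel (*urido*, *ofi*).
Since the final sound of *hegam* is /m/ (a voiced consonant), it takes -der, giving *hegamder*.
The final sound of *punap* is /p/, which is a voiceless consonant, so the suffix is -fot, giving *punapfot*.

hegamder, punapfot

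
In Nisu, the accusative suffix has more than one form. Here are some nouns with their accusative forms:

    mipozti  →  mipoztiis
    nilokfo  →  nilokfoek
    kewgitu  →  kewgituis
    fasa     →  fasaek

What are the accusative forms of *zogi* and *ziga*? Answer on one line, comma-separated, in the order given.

zogiis, zigaek

Looking at the last vowel of each stem: -is when the last vowel of the stem is a high vowel (*mipozti*, *kewgitu*); -ek when the last vowel of the stem is a non-high vowel (*nilokfo*, *fasa*).
*zogi* — last vowel /i/ (a high vowel) → -is → *zogiis*.
The last vowel of *ziga* is /a/, which is a non-high vowel, so the suffix is -ek, giving *zigaek*.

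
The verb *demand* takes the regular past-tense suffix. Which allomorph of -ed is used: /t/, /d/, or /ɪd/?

/ɪd/

The stem *demand* ends in /t/ or /d/.
The -ed suffix is realized as /ɪd/ after /t, d/; as /t/ after other voiceless consonants; and as /d/ after other voiced sounds.
So -ed on *demand* is pronounced /ɪd/.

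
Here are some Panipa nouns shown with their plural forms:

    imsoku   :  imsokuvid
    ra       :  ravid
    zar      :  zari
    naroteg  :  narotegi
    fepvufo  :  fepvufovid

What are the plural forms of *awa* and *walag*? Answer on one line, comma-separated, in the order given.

The suffix is conditioned by the final sound: -i when the stem ends in a consonant (*zar*, *naroteg*); -vid when the stem ends in a vowel (*imsoku*, *ra*, *fepvufo*).
The final sound of *awa* is /a/, which is a vowel, so the suffix is -vid, giving *awavid*.
The final sound of *walag* is /g/, which is a consonant, so the suffix is -i, giving *walagi*.

awavid, walagi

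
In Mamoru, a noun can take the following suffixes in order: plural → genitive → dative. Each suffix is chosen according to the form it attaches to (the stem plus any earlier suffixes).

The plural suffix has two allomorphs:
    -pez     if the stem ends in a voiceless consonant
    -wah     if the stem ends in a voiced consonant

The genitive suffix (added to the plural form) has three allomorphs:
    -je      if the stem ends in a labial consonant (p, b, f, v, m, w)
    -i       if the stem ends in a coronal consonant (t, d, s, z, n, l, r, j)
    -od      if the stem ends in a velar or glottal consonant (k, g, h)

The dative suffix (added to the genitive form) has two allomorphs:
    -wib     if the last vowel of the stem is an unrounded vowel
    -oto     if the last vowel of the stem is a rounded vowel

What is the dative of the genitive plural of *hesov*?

*hesov*: final consonant = /v/, voiced → -wah → *hesovwah*.
The final consonant of the plural form *hesovwah* is /h/, which is velar/glottal, so the genitive suffix is -od, giving *hesovwahod*.
Since the last vowel of the genitive form *hesovwahod* is /o/ (a rounded vowel), it takes -oto, giving *hesovwahodoto*.

hesovwahodoto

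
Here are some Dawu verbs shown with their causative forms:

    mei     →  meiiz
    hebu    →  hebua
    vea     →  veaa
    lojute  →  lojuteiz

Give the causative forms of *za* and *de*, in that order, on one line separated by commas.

The alternation tracks the last vowel of the stem — -iz when the last vowel of the stem is a front vowel (*mei*, *lojute*); -a when the last vowel of the stem is a back vowel (*hebu*, *vea*).
*za* — last vowel /a/ (a back vowel) → -a → *zaa*.
The last vowel of *de* is /e/, which is a front vowel, so the suffix is -iz, giving *deiz*.

zaa, deiz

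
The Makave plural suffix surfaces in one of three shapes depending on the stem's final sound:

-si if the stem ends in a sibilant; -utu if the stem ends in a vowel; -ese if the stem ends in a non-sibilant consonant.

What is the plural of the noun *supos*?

*supos* — final sound /s/ (a sibilant) → -si → *supossi*.

supossi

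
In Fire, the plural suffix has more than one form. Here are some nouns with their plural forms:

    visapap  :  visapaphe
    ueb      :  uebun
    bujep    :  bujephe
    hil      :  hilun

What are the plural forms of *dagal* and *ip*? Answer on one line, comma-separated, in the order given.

dagalun, iphe

Looking at the final consonant of each stem: -he when the stem ends in a voiceless consonant (*visapap*, *bujep*); -un when the stem ends in a voiced consonant (*ueb*, *hil*).
Since the final consonant of *dagal* is /l/ (voiced), it takes -un, giving *dagalun*.
Since the final consonant of *ip* is /p/ (voiceless), it takes -he, giving *iphe*.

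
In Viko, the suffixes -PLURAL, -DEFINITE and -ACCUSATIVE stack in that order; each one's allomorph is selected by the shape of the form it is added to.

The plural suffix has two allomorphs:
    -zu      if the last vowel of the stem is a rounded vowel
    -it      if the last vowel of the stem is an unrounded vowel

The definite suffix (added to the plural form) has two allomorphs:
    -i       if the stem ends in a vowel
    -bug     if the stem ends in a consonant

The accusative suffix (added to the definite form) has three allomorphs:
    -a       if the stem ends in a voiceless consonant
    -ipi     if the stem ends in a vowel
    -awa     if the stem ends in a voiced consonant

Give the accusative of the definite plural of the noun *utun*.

utunzuiipi

*utun* — last vowel /u/ (a rounded vowel) → -zu → *utunzu*.
The plural form *utunzu* — final sound /u/ (a vowel) → -i → *utunzui*.
The final sound of the definite form *utunzui* is /i/, which is a vowel, so the accusative suffix is -ipi, giving *utunzuiipi*.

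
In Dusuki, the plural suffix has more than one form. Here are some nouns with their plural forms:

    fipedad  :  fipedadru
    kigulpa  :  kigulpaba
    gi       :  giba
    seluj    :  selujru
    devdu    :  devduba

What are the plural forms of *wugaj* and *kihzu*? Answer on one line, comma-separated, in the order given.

wugajru, kihzuba

The pattern is consonant vs. vowel: -ru when the stem ends in a consonant (*fipedad*, *seluj*); -ba when the stem ends in a vowel (*kigulpa*, *gi*, *devdu*).
*wugaj* — final sound /j/ (a consonant) → -ru → *wugajru*.
*kihzu* — final sound /u/ (a vowel) → -ba → *kihzuba*.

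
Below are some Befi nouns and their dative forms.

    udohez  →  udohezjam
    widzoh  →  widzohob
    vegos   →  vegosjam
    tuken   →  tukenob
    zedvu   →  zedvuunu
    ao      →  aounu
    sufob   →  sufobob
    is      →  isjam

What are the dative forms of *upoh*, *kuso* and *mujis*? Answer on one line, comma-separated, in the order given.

The suffix is conditioned by the final sound: -jam when the stem ends in a sibilant (*udohez*, *vegos*, *is*); -ob when the stem ends in a non-sibilant consonant (*widzoh*, *tuken*, *sufob*); -unu when the stem ends in a vowel (*zedvu*, *ao*).
Since the final sound of *upoh* is /h/ (a non-sibilant consonant), it takes -ob, giving *upohob*.
The final sound of *kuso* is /o/, which is a vowel, so the suffix is -unu, giving *kusounu*.
*mujis* — final sound /s/ (a sibilant) → -jam → *mujisjam*.

upohob, kusounu, mujisjam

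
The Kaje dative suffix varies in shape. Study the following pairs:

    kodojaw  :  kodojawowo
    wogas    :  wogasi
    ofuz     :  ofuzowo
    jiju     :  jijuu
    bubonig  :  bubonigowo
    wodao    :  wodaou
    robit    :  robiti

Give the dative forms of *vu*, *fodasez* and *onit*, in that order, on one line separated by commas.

vuu, fodasezowo, oniti

Looking at the final sound of each stem: -i when the stem ends in a voiceless consonant (*wogas*, *robit*); -owo when the stem ends in a voiced consonant (*kodojaw*, *ofuz*, *bubonig*); -u when the stem ends in a vowel (*jiju*, *wodao*).
*vu*: final sound = /u/, a vowel → -u → *vuu*.
*fodasez* — final sound /z/ (a voiced consonant) → -owo → *fodasezowo*.
The final sound of *onit* is /t/, which is a voiceless consonant, so the suffix is -i, giving *oniti*.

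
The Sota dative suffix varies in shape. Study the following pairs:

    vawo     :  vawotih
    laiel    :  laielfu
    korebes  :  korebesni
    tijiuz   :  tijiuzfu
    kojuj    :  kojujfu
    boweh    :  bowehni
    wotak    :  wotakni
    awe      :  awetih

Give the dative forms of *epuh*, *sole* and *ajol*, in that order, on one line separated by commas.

epuhni, soletih, ajolfu

The suffix is conditioned by the final sound: -ni when the stem ends in a voiceless consonant (*korebes*, *boweh*, *wotak*); -fu when the stem ends in a voiced consonant (*laiel*, *tijiuz*, *kojuj*); -tih when the stem ends in a vowel (*vawo*, *awe*).
Since the final sound of *epuh* is /h/ (a voiceless consonant), it takes -ni, giving *epuhni*.
The final sound of *sole* is /e/, which is a vowel, so the suffix is -tih, giving *soletih*.
*ajol*: final sound = /l/, a voiced consonant → -fu → *ajolfu*.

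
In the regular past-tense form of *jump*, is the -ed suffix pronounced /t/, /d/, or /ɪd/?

/t/

The stem *jump* ends in a voiceless consonant other than /t/.
The -ed suffix is realized as /ɪd/ after /t, d/; as /t/ after other voiceless consonants; and as /d/ after other voiced sounds.
So -ed on *jump* is pronounced /t/.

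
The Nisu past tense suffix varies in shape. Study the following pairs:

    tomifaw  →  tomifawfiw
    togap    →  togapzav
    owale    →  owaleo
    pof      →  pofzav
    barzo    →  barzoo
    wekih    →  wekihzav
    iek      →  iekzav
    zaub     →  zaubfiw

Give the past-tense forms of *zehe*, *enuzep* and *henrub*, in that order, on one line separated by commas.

Looking at the final sound of each stem: -zav when the stem ends in a voiceless consonant (*togap*, *pof*, *wekih*, *iek*); -fiw when the stem ends in a voiced consonant (*tomifaw*, *zaub*); -o when the stem ends in a vowel (*owale*, *barzo*).
*zehe* — final sound /e/ (a vowel) → -o → *zeheo*.
*enuzep* — final sound /p/ (a voiceless consonant) → -zav → *enuzepzav*.
*henrub*: final sound = /b/, a voiced consonant → -fiw → *henrubfiw*.

zeheo, enuzepzav, henrubfiw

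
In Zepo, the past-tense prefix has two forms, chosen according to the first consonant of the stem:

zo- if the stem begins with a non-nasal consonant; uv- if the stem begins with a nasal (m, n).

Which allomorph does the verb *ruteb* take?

zo-

*ruteb*: first consonant = /r/, non-nasal → zo-.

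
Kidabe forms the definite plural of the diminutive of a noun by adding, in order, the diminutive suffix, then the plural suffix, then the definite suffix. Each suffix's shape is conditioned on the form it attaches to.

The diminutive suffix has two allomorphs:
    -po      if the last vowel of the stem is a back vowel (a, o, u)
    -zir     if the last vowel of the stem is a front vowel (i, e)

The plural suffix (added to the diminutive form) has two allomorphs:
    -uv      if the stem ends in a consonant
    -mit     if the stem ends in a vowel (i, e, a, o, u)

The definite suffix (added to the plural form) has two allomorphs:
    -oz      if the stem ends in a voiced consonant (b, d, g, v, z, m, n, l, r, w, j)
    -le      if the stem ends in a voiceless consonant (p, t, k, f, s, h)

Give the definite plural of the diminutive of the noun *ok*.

*ok*: last vowel = /o/, a back vowel → -po → *okpo*.
Since the final sound of the diminutive form *okpo* is /o/ (a vowel), it takes -mit, giving *okpomit*.
The plural form *okpomit*: final consonant = /t/, voiceless → -le → *okpomitle*.

okpomitle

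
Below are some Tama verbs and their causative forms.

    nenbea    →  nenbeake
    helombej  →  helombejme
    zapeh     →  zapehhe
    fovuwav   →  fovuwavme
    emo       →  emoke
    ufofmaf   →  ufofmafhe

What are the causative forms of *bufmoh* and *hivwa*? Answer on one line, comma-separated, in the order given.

bufmohhe, hivwake

The alternation tracks the final sound of the stem — -he when the stem ends in a voiceless consonant (*zapeh*, *ufofmaf*); -me when the stem ends in a voiced consonant (*helombej*, *fovuwav*); -ke when the stem ends in a vowel (*nenbea*, *emo*).
*bufmoh* — final sound /h/ (a voiceless consonant) → -he → *bufmohhe*.
The final sound of *hivwa* is /a/, which is a vowel, so the suffix is -ke, giving *hivwake*.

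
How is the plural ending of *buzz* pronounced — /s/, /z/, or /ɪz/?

/ɪz/

The stem *buzz* ends in a sibilant (/s, z, ʃ, ʒ, tʃ, dʒ/).
The plural suffix surfaces as /ɪz/ after sibilants, /s/ after other voiceless consonants, and /z/ after other voiced sounds.
So the plural -s on *buzz* is pronounced /ɪz/.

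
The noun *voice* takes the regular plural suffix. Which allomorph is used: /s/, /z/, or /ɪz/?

/ɪz/

The stem *voice* ends in a sibilant (/s, z, ʃ, ʒ, tʃ, dʒ/).
The plural suffix surfaces as /ɪz/ after sibilants, /s/ after other voiceless consonants, and /z/ after other voiced sounds.
So the plural -s on *voice* is pronounced /ɪz/.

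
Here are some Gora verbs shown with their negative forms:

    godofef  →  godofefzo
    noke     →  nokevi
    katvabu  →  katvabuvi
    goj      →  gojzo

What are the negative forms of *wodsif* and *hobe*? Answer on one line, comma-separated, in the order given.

The alternation tracks the final sound of the stem — -zo when the stem ends in a consonant (*godofef*, *goj*); -vi when the stem ends in a vowel (*noke*, *katvabu*).
*wodsif*: final sound = /f/, a consonant → -zo → *wodsifzo*.
Since the final sound of *hobe* is /e/ (a vowel), it takes -vi, giving *hobevi*.

wodsifzo, hobevi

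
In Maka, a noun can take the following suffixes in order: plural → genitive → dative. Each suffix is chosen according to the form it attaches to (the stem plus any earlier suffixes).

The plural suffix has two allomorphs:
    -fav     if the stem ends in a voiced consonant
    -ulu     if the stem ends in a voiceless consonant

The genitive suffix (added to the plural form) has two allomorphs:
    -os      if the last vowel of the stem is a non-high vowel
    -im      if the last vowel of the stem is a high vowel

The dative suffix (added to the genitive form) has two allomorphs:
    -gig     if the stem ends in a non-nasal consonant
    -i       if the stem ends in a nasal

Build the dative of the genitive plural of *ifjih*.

ifjihuluimi

The final consonant of *ifjih* is /h/, which is voiceless, so the plural suffix is -ulu, giving *ifjihulu*.
The plural form *ifjihulu*: last vowel = /u/, a high vowel → -im → *ifjihuluim*.
The genitive form *ifjihuluim* — final consonant /m/ (a nasal) → -i → *ifjihuluimi*.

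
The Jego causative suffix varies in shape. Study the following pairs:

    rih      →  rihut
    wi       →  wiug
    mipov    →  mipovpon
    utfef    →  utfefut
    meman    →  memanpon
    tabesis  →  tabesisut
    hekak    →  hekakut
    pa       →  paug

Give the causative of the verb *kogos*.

kogosut

Looking at the final sound of each stem: -ut when the stem ends in a voiceless consonant (*rih*, *utfef*, *tabesis*, *hekak*); -pon when the stem ends in a voiced consonant (*mipov*, *meman*); -ug when the stem ends in a vowel (*wi*, *pa*).
*kogos*: final sound = /s/, a voiceless consonant → -ut → *kogosut*.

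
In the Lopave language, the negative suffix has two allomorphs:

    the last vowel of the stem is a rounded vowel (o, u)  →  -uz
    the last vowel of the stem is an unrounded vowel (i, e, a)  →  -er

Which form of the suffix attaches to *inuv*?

*inuv*: last vowel = /u/, a rounded vowel → -uz.

-uz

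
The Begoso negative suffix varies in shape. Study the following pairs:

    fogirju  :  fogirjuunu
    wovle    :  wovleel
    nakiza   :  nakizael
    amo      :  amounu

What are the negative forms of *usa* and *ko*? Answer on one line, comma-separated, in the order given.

The alternation tracks the last vowel of the stem — -unu when the last vowel of the stem is a rounded vowel (*fogirju*, *amo*); -el when the last vowel of the stem is an unrounded vowel (*wovle*, *nakiza*).
The last vowel of *usa* is /a/, which is an unrounded vowel, so the suffix is -el, giving *usael*.
*ko*: last vowel = /o/, a rounded vowel → -unu → *kounu*.

usael, kounu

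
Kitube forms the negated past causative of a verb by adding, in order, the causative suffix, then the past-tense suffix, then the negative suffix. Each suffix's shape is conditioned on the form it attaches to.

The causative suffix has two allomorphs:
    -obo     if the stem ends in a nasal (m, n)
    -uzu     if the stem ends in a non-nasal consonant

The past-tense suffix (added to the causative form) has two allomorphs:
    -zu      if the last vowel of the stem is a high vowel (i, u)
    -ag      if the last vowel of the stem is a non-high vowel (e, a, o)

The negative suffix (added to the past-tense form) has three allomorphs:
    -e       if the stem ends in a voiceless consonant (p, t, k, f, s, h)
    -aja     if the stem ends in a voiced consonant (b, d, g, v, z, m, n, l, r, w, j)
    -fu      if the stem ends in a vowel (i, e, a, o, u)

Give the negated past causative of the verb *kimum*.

The final consonant of *kimum* is /m/, which is a nasal, so the causative suffix is -obo, giving *kimumobo*.
Since the last vowel of the causative form *kimumobo* is /o/ (a non-high vowel), it takes -ag, giving *kimumoboag*.
The past-tense form *kimumoboag*: final sound = /g/, a voiced consonant → -aja → *kimumoboagaja*.

kimumoboagaja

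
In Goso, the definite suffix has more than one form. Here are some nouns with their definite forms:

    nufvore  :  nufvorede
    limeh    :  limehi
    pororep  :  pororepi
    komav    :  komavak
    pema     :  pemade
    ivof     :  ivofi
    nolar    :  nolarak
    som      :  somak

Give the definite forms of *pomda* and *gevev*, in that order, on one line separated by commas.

The pattern is voicing of the final sound: -i when the stem ends in a voiceless consonant (*limeh*, *pororep*, *ivof*); -ak when the stem ends in a voiced consonant (*komav*, *nolar*, *som*); -de when the stem ends in a vowel (*nufvore*, *pema*).
*pomda*: final sound = /a/, a vowel → -de → *pomdade*.
*gevev* — final sound /v/ (a voiced consonant) → -ak → *gevevak*.

pomdade, gevevak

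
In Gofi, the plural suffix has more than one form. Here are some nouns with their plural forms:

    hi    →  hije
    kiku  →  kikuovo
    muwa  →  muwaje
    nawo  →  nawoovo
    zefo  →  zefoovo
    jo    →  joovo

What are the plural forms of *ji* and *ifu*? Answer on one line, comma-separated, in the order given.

jije, ifuovo

The alternation tracks the last vowel of the stem — -ovo when the last vowel of the stem is a rounded vowel (*kiku*, *nawo*, *zefo*, *jo*); -je when the last vowel of the stem is an unrounded vowel (*hi*, *muwa*).
The last vowel of *ji* is /i/, which is an unrounded vowel, so the suffix is -je, giving *jije*.
*ifu* — last vowel /u/ (a rounded vowel) → -ovo → *ifuovo*.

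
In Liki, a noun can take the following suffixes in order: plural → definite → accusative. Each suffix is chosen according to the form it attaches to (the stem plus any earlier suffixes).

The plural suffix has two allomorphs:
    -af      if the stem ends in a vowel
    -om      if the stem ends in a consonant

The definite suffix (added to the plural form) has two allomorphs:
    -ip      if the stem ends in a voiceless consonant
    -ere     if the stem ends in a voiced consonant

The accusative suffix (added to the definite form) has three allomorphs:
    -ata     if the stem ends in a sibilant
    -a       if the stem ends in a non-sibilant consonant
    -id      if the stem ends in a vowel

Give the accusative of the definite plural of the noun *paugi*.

paugiafipa

*paugi*: final sound = /i/, a vowel → -af → *paugiaf*.
Since the final consonant of the plural form *paugiaf* is /f/ (voiceless), it takes -ip, giving *paugiafip*.
The definite form *paugiafip* — final sound /p/ (a non-sibilant consonant) → -a → *paugiafipa*.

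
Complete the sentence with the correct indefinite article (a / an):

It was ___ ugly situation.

an

The indefinite article is chosen by the initial *sound* of the following word, not its spelling.
*ugly* begins with the sound /ʌ/ (u pronounced /ʌ/) — a vowel sound.
So the article is *an*: It was an ugly situation.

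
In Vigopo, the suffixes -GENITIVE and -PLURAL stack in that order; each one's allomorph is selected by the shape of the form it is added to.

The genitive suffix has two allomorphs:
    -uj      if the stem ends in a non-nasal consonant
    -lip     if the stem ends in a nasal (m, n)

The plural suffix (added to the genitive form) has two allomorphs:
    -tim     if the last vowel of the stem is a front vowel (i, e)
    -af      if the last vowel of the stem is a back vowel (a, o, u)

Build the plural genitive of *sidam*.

sidamliptim

*sidam*: final consonant = /m/, a nasal → -lip → *sidamlip*.
The genitive form *sidamlip* — last vowel /i/ (a front vowel) → -tim → *sidamliptim*.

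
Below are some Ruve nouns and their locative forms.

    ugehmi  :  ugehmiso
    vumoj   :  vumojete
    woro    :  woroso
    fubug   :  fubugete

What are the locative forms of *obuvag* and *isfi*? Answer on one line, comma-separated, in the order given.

obuvagete, isfiso

Looking at the final sound of each stem: -ete when the stem ends in a consonant (*vumoj*, *fubug*); -so when the stem ends in a vowel (*ugehmi*, *woro*).
*obuvag*: final sound = /g/, a consonant → -ete → *obuvagete*.
Since the final sound of *isfi* is /i/ (a vowel), it takes -so, giving *isfiso*.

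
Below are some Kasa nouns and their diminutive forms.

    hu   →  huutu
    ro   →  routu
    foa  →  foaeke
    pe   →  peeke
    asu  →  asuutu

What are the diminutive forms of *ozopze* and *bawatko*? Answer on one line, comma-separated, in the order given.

ozopzeeke, bawatkoutu

The alternation tracks the last vowel of the stem — -utu when the last vowel of the stem is a rounded vowel (*hu*, *ro*, *asu*); -eke when the last vowel of the stem is an unrounded vowel (*foa*, *pe*).
*ozopze*: last vowel = /e/, an unrounded vowel → -eke → *ozopzeeke*.
*bawatko*: last vowel = /o/, a rounded vowel → -utu → *bawatkoutu*.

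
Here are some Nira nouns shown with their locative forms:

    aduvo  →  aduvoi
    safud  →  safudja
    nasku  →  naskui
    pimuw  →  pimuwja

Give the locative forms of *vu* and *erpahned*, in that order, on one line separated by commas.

The suffix is conditioned by the final sound: -ja when the stem ends in a consonant (*safud*, *pimuw*); -i when the stem ends in a vowel (*aduvo*, *nasku*).
The final sound of *vu* is /u/, which is a vowel, so the suffix is -i, giving *vui*.
Since the final sound of *erpahned* is /d/ (a consonant), it takes -ja, giving *erpahnedja*.

vui, erpahnedja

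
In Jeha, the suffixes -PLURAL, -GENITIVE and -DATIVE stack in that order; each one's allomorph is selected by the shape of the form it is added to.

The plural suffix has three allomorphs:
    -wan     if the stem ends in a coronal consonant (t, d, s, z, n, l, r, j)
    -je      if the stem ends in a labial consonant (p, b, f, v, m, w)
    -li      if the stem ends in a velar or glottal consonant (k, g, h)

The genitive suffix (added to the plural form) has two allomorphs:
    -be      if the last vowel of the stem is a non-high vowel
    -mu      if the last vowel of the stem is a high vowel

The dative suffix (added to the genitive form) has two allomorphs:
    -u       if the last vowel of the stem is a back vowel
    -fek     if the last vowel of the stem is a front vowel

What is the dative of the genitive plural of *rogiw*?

Since the final consonant of *rogiw* is /w/ (labial), it takes -je, giving *rogiwje*.
The last vowel of the plural form *rogiwje* is /e/, which is a non-high vowel, so the genitive suffix is -be, giving *rogiwjebe*.
The genitive form *rogiwjebe*: last vowel = /e/, a front vowel → -fek → *rogiwjebefek*.

rogiwjebefek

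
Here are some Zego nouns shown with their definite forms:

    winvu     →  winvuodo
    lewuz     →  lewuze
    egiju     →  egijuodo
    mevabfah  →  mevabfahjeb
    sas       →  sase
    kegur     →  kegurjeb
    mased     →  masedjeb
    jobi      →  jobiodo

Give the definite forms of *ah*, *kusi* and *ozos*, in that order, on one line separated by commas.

ahjeb, kusiodo, ozose

The pattern is sibilance of the final sound: -e when the stem ends in a sibilant (*lewuz*, *sas*); -jeb when the stem ends in a non-sibilant consonant (*mevabfah*, *kegur*, *mased*); -odo when the stem ends in a vowel (*winvu*, *egiju*, *jobi*).
Since the final sound of *ah* is /h/ (a non-sibilant consonant), it takes -jeb, giving *ahjeb*.
The final sound of *kusi* is /i/, which is a vowel, so the suffix is -odo, giving *kusiodo*.
The final sound of *ozos* is /s/, which is a sibilant, so the suffix is -e, giving *ozose*.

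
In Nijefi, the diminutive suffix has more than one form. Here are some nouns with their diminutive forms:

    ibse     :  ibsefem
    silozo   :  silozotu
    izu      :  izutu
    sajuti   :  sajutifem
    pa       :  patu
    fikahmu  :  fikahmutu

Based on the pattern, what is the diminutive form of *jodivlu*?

jodivlutu

The suffix is conditioned by the last vowel: -fem when the last vowel of the stem is a front vowel (*ibse*, *sajuti*); -tu when the last vowel of the stem is a back vowel (*silozo*, *izu*, *pa*, *fikahmu*).
*jodivlu*: last vowel = /u/, a back vowel → -tu → *jodivlutu*.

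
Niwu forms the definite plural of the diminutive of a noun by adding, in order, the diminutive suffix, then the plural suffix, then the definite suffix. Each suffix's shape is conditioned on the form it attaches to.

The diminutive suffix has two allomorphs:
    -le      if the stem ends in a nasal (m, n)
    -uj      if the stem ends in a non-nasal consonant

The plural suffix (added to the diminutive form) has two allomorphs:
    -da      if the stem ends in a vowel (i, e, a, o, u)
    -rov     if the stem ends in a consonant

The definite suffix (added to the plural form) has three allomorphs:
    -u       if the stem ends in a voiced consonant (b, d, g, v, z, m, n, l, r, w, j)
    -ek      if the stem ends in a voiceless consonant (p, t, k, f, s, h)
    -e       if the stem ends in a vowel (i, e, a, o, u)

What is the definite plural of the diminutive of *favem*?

favemledae

*favem*: final consonant = /m/, a nasal → -le → *favemle*.
The diminutive form *favemle* — final sound /e/ (a vowel) → -da → *favemleda*.
The final sound of the plural form *favemleda* is /a/, which is a vowel, so the definite suffix is -e, giving *favemledae*.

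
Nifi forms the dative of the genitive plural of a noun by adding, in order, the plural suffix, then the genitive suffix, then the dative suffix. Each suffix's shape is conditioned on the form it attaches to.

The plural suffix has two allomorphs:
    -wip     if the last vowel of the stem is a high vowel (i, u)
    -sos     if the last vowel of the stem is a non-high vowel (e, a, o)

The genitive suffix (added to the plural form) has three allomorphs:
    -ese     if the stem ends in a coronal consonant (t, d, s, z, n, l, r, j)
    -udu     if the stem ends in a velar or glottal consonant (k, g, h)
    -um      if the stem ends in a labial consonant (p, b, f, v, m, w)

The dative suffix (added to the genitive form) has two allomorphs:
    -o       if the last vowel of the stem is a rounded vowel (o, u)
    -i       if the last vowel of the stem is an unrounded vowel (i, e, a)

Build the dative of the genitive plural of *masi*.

*masi* — last vowel /i/ (a high vowel) → -wip → *masiwip*.
The plural form *masiwip* — final consonant /p/ (labial) → -um → *masiwipum*.
Since the last vowel of the genitive form *masiwipum* is /u/ (a rounded vowel), it takes -o, giving *masiwipumo*.

masiwipumo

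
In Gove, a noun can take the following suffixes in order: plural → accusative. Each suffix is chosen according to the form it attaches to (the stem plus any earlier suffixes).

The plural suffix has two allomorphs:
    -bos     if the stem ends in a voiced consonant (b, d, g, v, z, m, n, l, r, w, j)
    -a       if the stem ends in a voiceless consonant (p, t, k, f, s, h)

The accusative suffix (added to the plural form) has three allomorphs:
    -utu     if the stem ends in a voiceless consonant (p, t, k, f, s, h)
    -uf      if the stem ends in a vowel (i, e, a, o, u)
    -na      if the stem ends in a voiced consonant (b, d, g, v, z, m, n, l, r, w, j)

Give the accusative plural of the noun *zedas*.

*zedas*: final consonant = /s/, voiceless → -a → *zedasa*.
The plural form *zedasa* — final sound /a/ (a vowel) → -uf → *zedasauf*.

zedasauf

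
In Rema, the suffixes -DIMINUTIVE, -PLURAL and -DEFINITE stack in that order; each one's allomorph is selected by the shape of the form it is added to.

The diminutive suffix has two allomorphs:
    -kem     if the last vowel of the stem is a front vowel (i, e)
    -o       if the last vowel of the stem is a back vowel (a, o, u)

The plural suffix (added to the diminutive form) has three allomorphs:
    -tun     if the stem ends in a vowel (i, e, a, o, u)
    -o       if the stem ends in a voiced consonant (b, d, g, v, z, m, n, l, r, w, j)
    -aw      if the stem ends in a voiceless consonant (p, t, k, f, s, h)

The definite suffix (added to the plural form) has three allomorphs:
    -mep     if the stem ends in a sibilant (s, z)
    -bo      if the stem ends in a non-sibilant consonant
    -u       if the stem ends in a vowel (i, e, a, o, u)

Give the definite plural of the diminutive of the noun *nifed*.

nifedkemou

*nifed*: last vowel = /e/, a front vowel → -kem → *nifedkem*.
The diminutive form *nifedkem*: final sound = /m/, a voiced consonant → -o → *nifedkemo*.
Since the final sound of the plural form *nifedkemo* is /o/ (a vowel), it takes -u, giving *nifedkemou*.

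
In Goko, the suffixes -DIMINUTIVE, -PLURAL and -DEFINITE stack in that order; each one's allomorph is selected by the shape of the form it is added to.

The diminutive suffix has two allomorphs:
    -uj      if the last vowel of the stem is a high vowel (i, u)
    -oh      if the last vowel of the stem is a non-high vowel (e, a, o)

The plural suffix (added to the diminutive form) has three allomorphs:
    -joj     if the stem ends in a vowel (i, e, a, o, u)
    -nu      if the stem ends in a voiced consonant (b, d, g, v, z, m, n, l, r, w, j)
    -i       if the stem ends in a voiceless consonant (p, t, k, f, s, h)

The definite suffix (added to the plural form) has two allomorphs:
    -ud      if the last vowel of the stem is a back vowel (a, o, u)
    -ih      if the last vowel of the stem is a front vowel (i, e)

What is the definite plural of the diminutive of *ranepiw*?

The last vowel of *ranepiw* is /i/, which is a high vowel, so the diminutive suffix is -uj, giving *ranepiwuj*.
Since the final sound of the diminutive form *ranepiwuj* is /j/ (a voiced consonant), it takes -nu, giving *ranepiwujnu*.
The last vowel of the plural form *ranepiwujnu* is /u/, which is a back vowel, so the definite suffix is -ud, giving *ranepiwujnuud*.

ranepiwujnuud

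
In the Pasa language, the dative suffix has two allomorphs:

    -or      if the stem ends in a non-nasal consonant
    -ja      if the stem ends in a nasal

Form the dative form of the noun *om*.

*om* — final consonant /m/ (a nasal) → -ja → *omja*.

omja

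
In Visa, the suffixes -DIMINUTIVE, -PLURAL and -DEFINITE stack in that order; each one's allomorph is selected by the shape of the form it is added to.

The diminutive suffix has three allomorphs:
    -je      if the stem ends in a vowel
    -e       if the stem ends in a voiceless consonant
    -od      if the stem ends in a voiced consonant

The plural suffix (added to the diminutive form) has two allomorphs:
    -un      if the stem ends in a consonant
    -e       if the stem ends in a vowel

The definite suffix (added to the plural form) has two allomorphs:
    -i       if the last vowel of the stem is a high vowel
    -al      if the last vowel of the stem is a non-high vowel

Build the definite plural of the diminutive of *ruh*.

ruheeal

The final sound of *ruh* is /h/, which is a voiceless consonant, so the diminutive suffix is -e, giving *ruhe*.
The diminutive form *ruhe* — final sound /e/ (a vowel) → -e → *ruhee*.
The last vowel of the plural form *ruhee* is /e/, which is a non-high vowel, so the definite suffix is -al, giving *ruheeal*.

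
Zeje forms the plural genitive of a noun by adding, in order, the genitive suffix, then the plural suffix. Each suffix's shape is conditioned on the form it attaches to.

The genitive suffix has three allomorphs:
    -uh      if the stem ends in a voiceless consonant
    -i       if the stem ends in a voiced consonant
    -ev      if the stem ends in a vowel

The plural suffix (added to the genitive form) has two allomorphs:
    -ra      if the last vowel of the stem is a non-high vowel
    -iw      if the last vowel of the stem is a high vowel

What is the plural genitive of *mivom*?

*mivom*: final sound = /m/, a voiced consonant → -i → *mivomi*.
The genitive form *mivomi* — last vowel /i/ (a high vowel) → -iw → *mivomiiw*.

mivomiiw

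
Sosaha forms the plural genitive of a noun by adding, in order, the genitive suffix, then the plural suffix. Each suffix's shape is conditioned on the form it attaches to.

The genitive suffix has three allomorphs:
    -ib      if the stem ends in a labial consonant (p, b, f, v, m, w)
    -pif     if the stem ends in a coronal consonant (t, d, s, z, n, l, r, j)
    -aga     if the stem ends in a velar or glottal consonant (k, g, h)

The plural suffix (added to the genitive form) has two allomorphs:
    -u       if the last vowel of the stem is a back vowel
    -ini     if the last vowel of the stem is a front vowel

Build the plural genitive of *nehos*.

nehospifini

*nehos*: final consonant = /s/, coronal → -pif → *nehospif*.
Since the last vowel of the genitive form *nehospif* is /i/ (a front vowel), it takes -ini, giving *nehospifini*.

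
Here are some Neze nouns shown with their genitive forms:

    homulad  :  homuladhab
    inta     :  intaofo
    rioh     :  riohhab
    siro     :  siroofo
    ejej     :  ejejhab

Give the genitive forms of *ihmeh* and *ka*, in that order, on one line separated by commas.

ihmehhab, kaofo

The suffix is conditioned by the final sound: -hab when the stem ends in a consonant (*homulad*, *rioh*, *ejej*); -ofo when the stem ends in a vowel (*inta*, *siro*).
Since the final sound of *ihmeh* is /h/ (a consonant), it takes -hab, giving *ihmehhab*.
Since the final sound of *ka* is /a/ (a vowel), it takes -ofo, giving *kaofo*.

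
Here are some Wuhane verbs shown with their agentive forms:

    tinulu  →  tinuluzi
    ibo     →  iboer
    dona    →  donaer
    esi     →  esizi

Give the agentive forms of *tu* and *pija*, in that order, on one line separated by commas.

The suffix is conditioned by the last vowel: -zi when the last vowel of the stem is a high vowel (*tinulu*, *esi*); -er when the last vowel of the stem is a non-high vowel (*ibo*, *dona*).
*tu*: last vowel = /u/, a high vowel → -zi → *tuzi*.
*pija*: last vowel = /a/, a non-high vowel → -er → *pijaer*.

tuzi, pijaer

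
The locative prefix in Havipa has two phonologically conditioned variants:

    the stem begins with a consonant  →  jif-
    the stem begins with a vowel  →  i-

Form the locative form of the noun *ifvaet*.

iifvaet

The first sound of *ifvaet* is /i/, which is a vowel, so the prefix is i-, giving *iifvaet*.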